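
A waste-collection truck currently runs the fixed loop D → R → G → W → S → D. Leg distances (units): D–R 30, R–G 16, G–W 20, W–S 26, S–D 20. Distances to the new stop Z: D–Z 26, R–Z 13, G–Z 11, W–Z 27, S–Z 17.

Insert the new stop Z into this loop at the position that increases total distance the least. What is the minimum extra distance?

Adding 8 by placing Z on the R–G leg.

Insertion cost between consecutive stops i–j is d(i,Z) + d(Z,j) − d(i,j):
  between D and R: 26 + 13 − 30 = 9
  between R and G: 13 + 11 − 16 = 8
  between G and W: 11 + 27 − 20 = 18
  between W and S: 27 + 17 − 26 = 18
  between S and D: 17 + 26 − 20 = 23
Cheapest insertion is between R and G, adding 8.
New total = 112 + 8 = 120.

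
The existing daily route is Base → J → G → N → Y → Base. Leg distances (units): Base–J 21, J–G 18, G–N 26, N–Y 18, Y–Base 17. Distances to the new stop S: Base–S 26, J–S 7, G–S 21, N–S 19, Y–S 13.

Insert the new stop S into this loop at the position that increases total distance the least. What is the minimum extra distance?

Insertion cost between consecutive stops i–j is d(i,S) + d(S,j) − d(i,j):
  between Base and J: 26 + 7 − 21 = 12
  between J and G: 7 + 21 − 18 = 10
  between G and N: 21 + 19 − 26 = 14
  between N and Y: 19 + 13 − 18 = 14
  between Y and Base: 13 + 26 − 17 = 22
Cheapest insertion is between J and G, adding 10.
New total = 100 + 10 = 110.

Adding 10 by placing S on the J–G leg.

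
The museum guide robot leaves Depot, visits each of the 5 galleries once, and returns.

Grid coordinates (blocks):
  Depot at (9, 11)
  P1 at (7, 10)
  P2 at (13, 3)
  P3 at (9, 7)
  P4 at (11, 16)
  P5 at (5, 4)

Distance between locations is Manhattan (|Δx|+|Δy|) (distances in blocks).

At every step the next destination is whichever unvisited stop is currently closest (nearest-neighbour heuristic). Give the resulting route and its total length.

Nearest-neighbour total = 46 blocks; route Depot → P1 → P3 → P5 → P2 → P4 → Depot.

At Depot the remaining stops are P1 3, P3 4, P4 7, P5 11, P2 12; go to P1.
At P1 the remaining stops are P3 5, P5 8, P4 10, P2 13; go to P3.
At P3 the remaining stops are P5 7, P2 8, P4 11; go to P5.
At P5 the remaining stops are P2 9, P4 18; go to P2.
At P2 the remaining stops are P4 15; go to P4.
Return P4→Depot: 7.
Total = 3 + 5 + 7 + 9 + 15 + 7 = 46.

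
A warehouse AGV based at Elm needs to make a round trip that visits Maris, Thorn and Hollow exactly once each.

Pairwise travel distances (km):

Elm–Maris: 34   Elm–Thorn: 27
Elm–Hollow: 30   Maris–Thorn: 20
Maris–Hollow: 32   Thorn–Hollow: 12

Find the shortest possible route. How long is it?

Shortest round trip = 96 km.

Elm-Maris-Thorn-Hollow-Elm: 34+20+12+30 = 96
Elm-Maris-Hollow-Thorn-Elm: 34+32+12+27 = 105
Elm-Thorn-Maris-Hollow-Elm: 27+20+32+30 = 109
The minimum is 96.
One optimal route: Elm → Maris → Thorn → Hollow → Elm (or its reverse).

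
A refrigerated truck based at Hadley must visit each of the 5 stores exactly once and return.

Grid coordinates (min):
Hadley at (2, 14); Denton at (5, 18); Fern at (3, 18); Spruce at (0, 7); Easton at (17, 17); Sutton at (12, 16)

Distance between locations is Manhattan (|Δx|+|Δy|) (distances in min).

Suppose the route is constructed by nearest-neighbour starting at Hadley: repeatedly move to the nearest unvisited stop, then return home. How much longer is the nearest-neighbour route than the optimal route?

The nearest-neighbour route is 2 min longer than optimal.

From Hadley: Fern=5, Denton=7, Spruce=9, Sutton=12, Easton=18 → choose Fern (5).
From Fern: Denton=2, Sutton=11, Spruce=14, Easton=15 → choose Denton (2).
From Denton: Sutton=9, Easton=13, Spruce=16 → choose Sutton (9).
From Sutton: Easton=6, Spruce=21 → choose Easton (6).
From Easton: Spruce=27 → choose Spruce (27).
NN route Hadley → Fern → Denton → Sutton → Easton → Spruce → Hadley costs 58.
Optimal: Hadley → Fern → Denton → Easton → Sutton → Spruce → Hadley costs 56 (by enumerating all 60 distinct tours).
Excess = 58 − 56 = 2.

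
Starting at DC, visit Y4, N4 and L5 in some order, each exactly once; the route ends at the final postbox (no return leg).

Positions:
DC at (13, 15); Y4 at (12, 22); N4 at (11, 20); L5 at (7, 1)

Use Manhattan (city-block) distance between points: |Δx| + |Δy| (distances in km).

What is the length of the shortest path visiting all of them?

34 km — the minimum one-way total.

There are 3! = 6 possible orderings.
DC→Y4→N4→L5: 8+3+23 = 34
DC→Y4→L5→N4: 8+26+23 = 57
DC→N4→Y4→L5: 7+3+26 = 36
DC→N4→L5→Y4: 7+23+26 = 56
DC→L5→Y4→N4: 20+26+3 = 49
DC→L5→N4→Y4: 20+23+3 = 46
The minimum is 34.
One shortest path: DC → Y4 → N4 → L5.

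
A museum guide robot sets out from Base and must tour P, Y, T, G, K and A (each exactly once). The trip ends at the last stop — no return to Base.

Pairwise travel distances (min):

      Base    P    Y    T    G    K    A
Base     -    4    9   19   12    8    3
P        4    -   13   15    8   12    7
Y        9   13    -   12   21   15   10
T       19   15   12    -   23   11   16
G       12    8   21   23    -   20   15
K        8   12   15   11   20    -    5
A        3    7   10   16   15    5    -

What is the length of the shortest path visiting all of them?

Minimum one-way distance = 52 min.

There are 6! = 720 possible orderings.
Base - P - Y - T - G - K - A: 4+13+12+23+20+5 = 77
Base - P - Y - T - G - A - K: 4+13+12+23+15+5 = 72
Base - P - Y - T - K - G - A: 4+13+12+11+20+15 = 75
Base - P - Y - T - K - A - G: 4+13+12+11+5+15 = 60
Base - P - Y - T - A - G - K: 4+13+12+16+15+20 = 80
Base - P - Y - T - A - K - G: 4+13+12+16+5+20 = 70
Base - P - Y - G - T - K - A: 4+13+21+23+11+5 = 77
Base - P - Y - G - T - A - K: 4+13+21+23+16+5 = 82
… (712 more)
Base - Y - T - K - A - P - G: 9+12+11+5+7+8 = 52  ← best
The minimum is 52.
One shortest path: Base → Y → T → K → A → P → G.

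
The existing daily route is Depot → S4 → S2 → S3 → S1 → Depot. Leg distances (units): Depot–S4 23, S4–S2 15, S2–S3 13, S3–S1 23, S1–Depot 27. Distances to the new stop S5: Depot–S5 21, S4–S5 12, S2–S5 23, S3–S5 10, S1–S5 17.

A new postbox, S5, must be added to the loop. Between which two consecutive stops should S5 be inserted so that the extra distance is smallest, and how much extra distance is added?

+4 — insert S5 between S3 and S1.

Insertion cost between consecutive stops i–j is d(i,S5) + d(S5,j) − d(i,j):
  between Depot and S4: 21 + 12 − 23 = 10
  between S4 and S2: 12 + 23 − 15 = 20
  between S2 and S3: 23 + 10 − 13 = 20
  between S3 and S1: 10 + 17 − 23 = 4
  between S1 and Depot: 17 + 21 − 27 = 11
Cheapest insertion is between S3 and S1, adding 4.
New total = 101 + 4 = 105.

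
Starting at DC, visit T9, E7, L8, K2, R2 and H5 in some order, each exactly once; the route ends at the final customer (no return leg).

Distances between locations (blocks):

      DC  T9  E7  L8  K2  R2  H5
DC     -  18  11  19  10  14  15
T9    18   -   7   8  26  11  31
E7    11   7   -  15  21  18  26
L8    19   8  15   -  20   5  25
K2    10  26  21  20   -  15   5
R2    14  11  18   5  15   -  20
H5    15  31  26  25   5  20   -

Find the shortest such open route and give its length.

There are 6! = 720 possible orderings.
DC → T9 → E7 → L8 → K2 → R2 → H5: 18+7+15+20+15+20 = 95
DC → T9 → E7 → L8 → K2 → H5 → R2: 18+7+15+20+5+20 = 85
DC → T9 → E7 → L8 → R2 → K2 → H5: 18+7+15+5+15+5 = 65
DC → T9 → E7 → L8 → R2 → H5 → K2: 18+7+15+5+20+5 = 70
DC → T9 → E7 → L8 → H5 → K2 → R2: 18+7+15+25+5+15 = 85
DC → T9 → E7 → L8 → H5 → R2 → K2: 18+7+15+25+20+15 = 100
DC → T9 → E7 → K2 → L8 → R2 → H5: 18+7+21+20+5+20 = 91
DC → T9 → E7 → K2 → L8 → H5 → R2: 18+7+21+20+25+20 = 111
… (712 more)
DC → E7 → T9 → L8 → R2 → K2 → H5: 11+7+8+5+15+5 = 51  ← best
The minimum is 51.
One shortest path: DC → E7 → T9 → L8 → R2 → K2 → H5.

51 blocks — the minimum one-way total.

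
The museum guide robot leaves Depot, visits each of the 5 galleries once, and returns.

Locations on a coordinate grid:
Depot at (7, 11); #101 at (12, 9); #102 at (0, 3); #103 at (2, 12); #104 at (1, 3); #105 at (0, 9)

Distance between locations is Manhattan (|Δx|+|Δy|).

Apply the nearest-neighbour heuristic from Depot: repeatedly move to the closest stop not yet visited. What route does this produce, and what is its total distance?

Nearest-neighbour total = 42; route Depot → #103 → #105 → #102 → #104 → #101 → Depot.

From Depot: distances to unvisited — #103=6, #101=7, #105=9, #104=14, #102=15. Nearest is #103 (6).
From #103: distances to unvisited — #105=5, #104=10, #102=11, #101=13. Nearest is #105 (5).
From #105: distances to unvisited — #102=6, #104=7, #101=12. Nearest is #102 (6).
From #102: distances to unvisited — #104=1, #101=18. Nearest is #104 (1).
From #104: distances to unvisited — #101=17. Nearest is #101 (17).
Return #101→Depot: 7.
Total = 6 + 5 + 6 + 1 + 17 + 7 = 42.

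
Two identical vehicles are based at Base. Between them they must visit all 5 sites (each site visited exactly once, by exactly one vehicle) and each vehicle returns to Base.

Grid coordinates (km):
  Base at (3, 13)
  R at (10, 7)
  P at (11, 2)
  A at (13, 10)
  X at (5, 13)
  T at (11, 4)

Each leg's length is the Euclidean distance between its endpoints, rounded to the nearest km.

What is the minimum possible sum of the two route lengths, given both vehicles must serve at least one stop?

Try each way of splitting the stops between the two vehicles (each non-empty) and, for each split, find the best tour for each vehicle:
  {R} + {P, A, X, T}: 18 + 33 = 51
  {P} + {R, A, X, T}: 28 + 29 = 57
  {R, P} + {A, X, T}: 28 + 29 = 57
  {A} + {R, P, X, T}: 20 + 29 = 49
  {R, A} + {P, X, T}: 23 + 29 = 52
  {P, A} + {R, X, T}: 32 + 25 = 57
  … (15 splits in total)
  {X} + {R, P, A, T}: 4 + 32 = 36  ← best
Best: vehicle 1 Base → X → Base = 4; vehicle 2 Base → R → P → T → A → Base = 32; combined 36.

Minimum combined distance: 36 km.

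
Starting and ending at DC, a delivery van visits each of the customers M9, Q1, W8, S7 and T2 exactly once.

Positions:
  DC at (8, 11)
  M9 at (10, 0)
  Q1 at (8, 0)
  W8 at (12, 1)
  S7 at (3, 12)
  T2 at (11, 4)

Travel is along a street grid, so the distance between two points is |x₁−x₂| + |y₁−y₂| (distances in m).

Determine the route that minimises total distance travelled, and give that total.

Shortest round trip = 42 m.

There are 60 distinct closed tours to check (reversals are equivalent).
DC→M9→Q1→W8→S7→T2→DC: 13+2+5+20+16+10 = 66
DC→M9→Q1→W8→T2→S7→DC: 13+2+5+4+16+6 = 46
DC→M9→Q1→S7→W8→T2→DC: 13+2+17+20+4+10 = 66
DC→M9→Q1→S7→T2→W8→DC: 13+2+17+16+4+14 = 66
DC→M9→Q1→T2→W8→S7→DC: 13+2+7+4+20+6 = 52
DC→M9→Q1→T2→S7→W8→DC: 13+2+7+16+20+14 = 72
DC→M9→W8→Q1→S7→T2→DC: 13+3+5+17+16+10 = 64
DC→M9→W8→Q1→T2→S7→DC: 13+3+5+7+16+6 = 50
DC→M9→W8→S7→Q1→T2→DC: 13+3+20+17+7+10 = 70
DC→M9→W8→S7→T2→Q1→DC: 13+3+20+16+7+11 = 70
DC→M9→W8→T2→Q1→S7→DC: 13+3+4+7+17+6 = 50
DC→M9→W8→T2→S7→Q1→DC: 13+3+4+16+17+11 = 64
DC→M9→S7→Q1→W8→T2→DC: 13+19+17+5+4+10 = 68
DC→M9→S7→Q1→T2→W8→DC: 13+19+17+7+4+14 = 74
… (46 more)
DC→Q1→M9→W8→T2→S7→DC: 11+2+3+4+16+6 = 42  ← best
The minimum is 42.
One optimal route: DC → Q1 → M9 → W8 → T2 → S7 → DC (or its reverse).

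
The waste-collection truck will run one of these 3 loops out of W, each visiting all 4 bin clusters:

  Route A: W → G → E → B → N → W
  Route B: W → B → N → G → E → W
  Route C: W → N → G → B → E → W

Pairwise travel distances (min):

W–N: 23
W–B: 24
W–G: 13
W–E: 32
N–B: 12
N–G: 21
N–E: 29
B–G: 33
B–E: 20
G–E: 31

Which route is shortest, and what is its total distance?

99 min — Route A is the shortest.

Route A: 13 + 31 + 20 + 12 + 23 = 99
Route B: 24 + 12 + 21 + 31 + 32 = 120
Route C: 23 + 21 + 33 + 20 + 32 = 129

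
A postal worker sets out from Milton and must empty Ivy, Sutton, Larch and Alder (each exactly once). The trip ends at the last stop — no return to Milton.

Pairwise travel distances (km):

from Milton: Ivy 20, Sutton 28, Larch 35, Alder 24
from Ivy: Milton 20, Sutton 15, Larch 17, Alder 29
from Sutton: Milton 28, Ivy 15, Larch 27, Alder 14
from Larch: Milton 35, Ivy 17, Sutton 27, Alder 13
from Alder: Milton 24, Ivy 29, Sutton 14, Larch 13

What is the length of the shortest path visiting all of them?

Minimum one-way distance = 62 km.

There are 4! = 24 possible orderings.
Milton → Ivy → Sutton → Larch → Alder: 20+15+27+13 = 75
Milton → Ivy → Sutton → Alder → Larch: 20+15+14+13 = 62
Milton → Ivy → Larch → Sutton → Alder: 20+17+27+14 = 78
Milton → Ivy → Larch → Alder → Sutton: 20+17+13+14 = 64
Milton → Ivy → Alder → Sutton → Larch: 20+29+14+27 = 90
Milton → Ivy → Alder → Larch → Sutton: 20+29+13+27 = 89
Milton → Sutton → Ivy → Larch → Alder: 28+15+17+13 = 73
Milton → Sutton → Ivy → Alder → Larch: 28+15+29+13 = 85
Milton → Sutton → Larch → Ivy → Alder: 28+27+17+29 = 101
Milton → Sutton → Larch → Alder → Ivy: 28+27+13+29 = 97
Milton → Sutton → Alder → Ivy → Larch: 28+14+29+17 = 88
Milton → Sutton → Alder → Larch → Ivy: 28+14+13+17 = 72
Milton → Larch → Ivy → Sutton → Alder: 35+17+15+14 = 81
Milton → Larch → Ivy → Alder → Sutton: 35+17+29+14 = 95
… (10 more)
The minimum is 62.
One shortest path: Milton → Ivy → Sutton → Alder → Larch.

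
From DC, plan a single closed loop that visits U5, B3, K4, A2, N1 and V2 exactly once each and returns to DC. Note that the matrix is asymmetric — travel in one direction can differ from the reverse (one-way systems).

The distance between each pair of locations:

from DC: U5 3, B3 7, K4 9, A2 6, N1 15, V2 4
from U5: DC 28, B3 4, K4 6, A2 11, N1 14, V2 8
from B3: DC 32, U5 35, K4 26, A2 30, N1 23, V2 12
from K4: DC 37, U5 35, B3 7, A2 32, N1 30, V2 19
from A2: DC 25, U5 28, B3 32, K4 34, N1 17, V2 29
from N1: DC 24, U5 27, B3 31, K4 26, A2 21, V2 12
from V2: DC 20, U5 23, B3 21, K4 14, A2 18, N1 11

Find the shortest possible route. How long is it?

Minimum total distance: 85.

DC → U5 → B3 → K4 → A2 → N1 → V2 → DC: 3+4+26+32+17+12+20 = 114
DC → U5 → B3 → K4 → A2 → V2 → N1 → DC: 3+4+26+32+29+11+24 = 129
DC → U5 → B3 → K4 → N1 → A2 → V2 → DC: 3+4+26+30+21+29+20 = 133
DC → U5 → B3 → K4 → N1 → V2 → A2 → DC: 3+4+26+30+12+18+25 = 118
DC → U5 → B3 → K4 → V2 → A2 → N1 → DC: 3+4+26+19+18+17+24 = 111
DC → U5 → B3 → K4 → V2 → N1 → A2 → DC: 3+4+26+19+11+21+25 = 109
DC → U5 → B3 → A2 → K4 → N1 → V2 → DC: 3+4+30+34+30+12+20 = 133
DC → U5 → B3 → A2 → K4 → V2 → N1 → DC: 3+4+30+34+19+11+24 = 125
… (712 more)
DC → U5 → K4 → B3 → V2 → N1 → A2 → DC: 3+6+7+12+11+21+25 = 85  ← best
The minimum is 85.
One optimal route: DC → U5 → K4 → B3 → V2 → N1 → A2 → DC.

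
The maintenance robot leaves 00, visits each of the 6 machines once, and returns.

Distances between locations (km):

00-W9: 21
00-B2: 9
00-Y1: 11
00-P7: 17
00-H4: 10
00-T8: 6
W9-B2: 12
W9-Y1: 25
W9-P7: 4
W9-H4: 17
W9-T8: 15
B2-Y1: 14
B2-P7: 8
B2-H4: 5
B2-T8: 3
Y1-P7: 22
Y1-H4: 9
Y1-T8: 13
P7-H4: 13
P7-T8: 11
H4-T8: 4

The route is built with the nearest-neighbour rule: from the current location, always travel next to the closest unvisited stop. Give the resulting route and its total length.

Nearest-neighbour total = 70 km; route 00 → T8 → B2 → H4 → Y1 → P7 → W9 → 00.

From 00: distances to unvisited — T8=6, B2=9, H4=10, Y1=11, P7=17, W9=21. Nearest is T8 (6).
From T8: distances to unvisited — B2=3, H4=4, P7=11, Y1=13, W9=15. Nearest is B2 (3).
From B2: distances to unvisited — H4=5, P7=8, W9=12, Y1=14. Nearest is H4 (5).
From H4: distances to unvisited — Y1=9, P7=13, W9=17. Nearest is Y1 (9).
From Y1: distances to unvisited — P7=22, W9=25. Nearest is P7 (22).
From P7: distances to unvisited — W9=4. Nearest is W9 (4).
Return W9→00: 21.
Total = 6 + 3 + 5 + 9 + 22 + 4 + 21 = 70.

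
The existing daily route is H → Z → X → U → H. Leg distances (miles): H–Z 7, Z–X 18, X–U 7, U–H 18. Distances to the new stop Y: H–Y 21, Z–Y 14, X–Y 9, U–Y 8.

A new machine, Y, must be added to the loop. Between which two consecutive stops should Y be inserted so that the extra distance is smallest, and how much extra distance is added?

Insertion cost between consecutive stops i–j is d(i,Y) + d(Y,j) − d(i,j):
  between H and Z: 21 + 14 − 7 = 28
  between Z and X: 14 + 9 − 18 = 5
  between X and U: 9 + 8 − 7 = 10
  between U and H: 8 + 21 − 18 = 11
Cheapest insertion is between Z and X, adding 5.
New total = 50 + 5 = 55.

Minimum extra distance: 5 miles, inserting Y between Z and X.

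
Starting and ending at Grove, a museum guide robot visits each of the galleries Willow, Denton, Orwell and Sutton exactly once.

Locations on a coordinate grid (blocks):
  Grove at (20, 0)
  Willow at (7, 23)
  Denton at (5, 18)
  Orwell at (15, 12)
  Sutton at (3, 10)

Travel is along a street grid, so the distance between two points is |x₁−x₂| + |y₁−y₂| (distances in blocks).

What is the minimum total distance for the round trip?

With 4 stops there are 4!/2 = 12 distinct round trips (a route and its reverse cost the same).
Grove-Willow-Denton-Orwell-Sutton-Grove: 36+7+16+14+27 = 100
Grove-Willow-Denton-Sutton-Orwell-Grove: 36+7+10+14+17 = 84
Grove-Willow-Orwell-Denton-Sutton-Grove: 36+19+16+10+27 = 108
Grove-Willow-Orwell-Sutton-Denton-Grove: 36+19+14+10+33 = 112
Grove-Willow-Sutton-Denton-Orwell-Grove: 36+17+10+16+17 = 96
Grove-Willow-Sutton-Orwell-Denton-Grove: 36+17+14+16+33 = 116
Grove-Denton-Willow-Orwell-Sutton-Grove: 33+7+19+14+27 = 100
Grove-Denton-Willow-Sutton-Orwell-Grove: 33+7+17+14+17 = 88
Grove-Denton-Orwell-Willow-Sutton-Grove: 33+16+19+17+27 = 112
Grove-Denton-Sutton-Willow-Orwell-Grove: 33+10+17+19+17 = 96
Grove-Orwell-Willow-Denton-Sutton-Grove: 17+19+7+10+27 = 80
Grove-Orwell-Denton-Willow-Sutton-Grove: 17+16+7+17+27 = 84
The minimum is 80.
One optimal route: Grove → Orwell → Willow → Denton → Sutton → Grove (or its reverse).

Shortest round trip = 80 blocks.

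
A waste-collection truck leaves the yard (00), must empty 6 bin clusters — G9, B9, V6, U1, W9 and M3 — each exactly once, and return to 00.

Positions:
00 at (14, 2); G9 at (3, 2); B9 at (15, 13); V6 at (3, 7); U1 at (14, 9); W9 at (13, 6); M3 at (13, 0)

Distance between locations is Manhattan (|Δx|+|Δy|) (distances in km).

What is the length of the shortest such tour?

There are 360 distinct closed tours to check (reversals are equivalent).
00 → G9 → B9 → V6 → U1 → W9 → M3 → 00: 11+23+18+13+4+6+3 = 78
00 → G9 → B9 → V6 → U1 → M3 → W9 → 00: 11+23+18+13+10+6+5 = 86
00 → G9 → B9 → V6 → W9 → U1 → M3 → 00: 11+23+18+11+4+10+3 = 80
00 → G9 → B9 → V6 → W9 → M3 → U1 → 00: 11+23+18+11+6+10+7 = 86
00 → G9 → B9 → V6 → M3 → U1 → W9 → 00: 11+23+18+17+10+4+5 = 88
00 → G9 → B9 → V6 → M3 → W9 → U1 → 00: 11+23+18+17+6+4+7 = 86
00 → G9 → B9 → U1 → V6 → W9 → M3 → 00: 11+23+5+13+11+6+3 = 72
00 → G9 → B9 → U1 → V6 → M3 → W9 → 00: 11+23+5+13+17+6+5 = 80
… (352 more)
00 → G9 → V6 → B9 → U1 → W9 → M3 → 00: 11+5+18+5+4+6+3 = 52  ← best
The minimum is 52.
One optimal route: 00 → G9 → V6 → B9 → U1 → W9 → M3 → 00 (or its reverse).

Shortest round trip = 52 km.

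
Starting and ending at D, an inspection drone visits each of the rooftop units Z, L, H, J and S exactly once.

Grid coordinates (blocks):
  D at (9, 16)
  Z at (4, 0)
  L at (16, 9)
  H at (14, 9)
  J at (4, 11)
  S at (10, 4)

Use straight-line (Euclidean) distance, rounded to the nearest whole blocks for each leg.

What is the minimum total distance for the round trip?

Minimum total distance: 43 blocks.

There are 60 distinct closed tours to check (reversals are equivalent).
D-Z-L-H-J-S-D: 17+15+2+10+9+12 = 65
D-Z-L-H-S-J-D: 17+15+2+6+9+7 = 56
D-Z-L-J-H-S-D: 17+15+12+10+6+12 = 72
D-Z-L-J-S-H-D: 17+15+12+9+6+9 = 68
D-Z-L-S-H-J-D: 17+15+8+6+10+7 = 63
D-Z-L-S-J-H-D: 17+15+8+9+10+9 = 68
D-Z-H-L-J-S-D: 17+13+2+12+9+12 = 65
D-Z-H-L-S-J-D: 17+13+2+8+9+7 = 56
D-Z-H-J-L-S-D: 17+13+10+12+8+12 = 72
D-Z-H-J-S-L-D: 17+13+10+9+8+10 = 67
D-Z-H-S-L-J-D: 17+13+6+8+12+7 = 63
D-Z-H-S-J-L-D: 17+13+6+9+12+10 = 67
D-Z-J-L-H-S-D: 17+11+12+2+6+12 = 60
D-Z-J-L-S-H-D: 17+11+12+8+6+9 = 63
… (46 more)
D-L-H-S-Z-J-D: 10+2+6+7+11+7 = 43  ← best
The minimum is 43.
One optimal route: D → L → H → S → Z → J → D (or its reverse).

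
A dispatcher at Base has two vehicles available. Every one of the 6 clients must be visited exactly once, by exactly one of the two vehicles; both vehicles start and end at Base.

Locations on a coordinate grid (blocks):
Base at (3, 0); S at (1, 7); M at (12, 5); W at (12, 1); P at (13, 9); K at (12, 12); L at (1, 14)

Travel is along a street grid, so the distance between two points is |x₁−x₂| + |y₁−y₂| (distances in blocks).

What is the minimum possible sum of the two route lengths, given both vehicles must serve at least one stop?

Check every non-empty split of the stops between the two vehicles; for each half take its own optimal tour:
  {S} + {M, W, P, K, L}: 18 + 52 = 70
  {M} + {S, W, P, K, L}: 28 + 52 = 80
  {S, M} + {W, P, K, L}: 36 + 52 = 88
  {W} + {S, M, P, K, L}: 20 + 52 = 72
  {S, W} + {M, P, K, L}: 36 + 52 = 88
  {M, W} + {S, P, K, L}: 28 + 52 = 80
  … (31 splits in total)
Best: vehicle 1 Base → S → Base = 18; vehicle 2 Base → W → M → P → K → L → Base = 52; combined 70.

Minimum combined distance: 70 blocks.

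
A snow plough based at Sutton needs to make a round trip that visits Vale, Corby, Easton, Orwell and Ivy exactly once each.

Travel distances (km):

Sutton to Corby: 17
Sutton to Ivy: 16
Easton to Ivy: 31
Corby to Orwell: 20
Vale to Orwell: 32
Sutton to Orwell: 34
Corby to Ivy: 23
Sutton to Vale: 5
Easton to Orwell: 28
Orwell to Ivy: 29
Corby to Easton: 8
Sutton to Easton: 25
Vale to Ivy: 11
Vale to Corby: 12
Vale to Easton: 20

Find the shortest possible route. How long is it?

Minimum total distance: 98 km.

Sutton-Vale-Corby-Easton-Orwell-Ivy-Sutton: 5+12+8+28+29+16 = 98
Sutton-Vale-Corby-Easton-Ivy-Orwell-Sutton: 5+12+8+31+29+34 = 119
Sutton-Vale-Corby-Orwell-Easton-Ivy-Sutton: 5+12+20+28+31+16 = 112
Sutton-Vale-Corby-Orwell-Ivy-Easton-Sutton: 5+12+20+29+31+25 = 122
Sutton-Vale-Corby-Ivy-Easton-Orwell-Sutton: 5+12+23+31+28+34 = 133
Sutton-Vale-Corby-Ivy-Orwell-Easton-Sutton: 5+12+23+29+28+25 = 122
Sutton-Vale-Easton-Corby-Orwell-Ivy-Sutton: 5+20+8+20+29+16 = 98
Sutton-Vale-Easton-Corby-Ivy-Orwell-Sutton: 5+20+8+23+29+34 = 119
Sutton-Vale-Easton-Orwell-Corby-Ivy-Sutton: 5+20+28+20+23+16 = 112
Sutton-Vale-Easton-Orwell-Ivy-Corby-Sutton: 5+20+28+29+23+17 = 122
Sutton-Vale-Easton-Ivy-Corby-Orwell-Sutton: 5+20+31+23+20+34 = 133
Sutton-Vale-Easton-Ivy-Orwell-Corby-Sutton: 5+20+31+29+20+17 = 122
Sutton-Vale-Orwell-Corby-Easton-Ivy-Sutton: 5+32+20+8+31+16 = 112
Sutton-Vale-Orwell-Corby-Ivy-Easton-Sutton: 5+32+20+23+31+25 = 136
… (46 more)
The minimum is 98.
One optimal route: Sutton → Vale → Corby → Easton → Orwell → Ivy → Sutton (or its reverse).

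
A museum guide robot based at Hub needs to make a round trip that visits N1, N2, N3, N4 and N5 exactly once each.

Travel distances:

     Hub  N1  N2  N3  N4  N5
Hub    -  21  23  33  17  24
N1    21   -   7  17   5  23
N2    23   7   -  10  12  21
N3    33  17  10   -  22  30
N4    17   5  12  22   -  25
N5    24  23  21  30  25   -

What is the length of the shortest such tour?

With 5 stops there are 5!/2 = 60 distinct round trips (a route and its reverse cost the same).
Hub - N1 - N2 - N3 - N4 - N5 - Hub: 21+7+10+22+25+24 = 109
Hub - N1 - N2 - N3 - N5 - N4 - Hub: 21+7+10+30+25+17 = 110
Hub - N1 - N2 - N4 - N3 - N5 - Hub: 21+7+12+22+30+24 = 116
Hub - N1 - N2 - N4 - N5 - N3 - Hub: 21+7+12+25+30+33 = 128
Hub - N1 - N2 - N5 - N3 - N4 - Hub: 21+7+21+30+22+17 = 118
Hub - N1 - N2 - N5 - N4 - N3 - Hub: 21+7+21+25+22+33 = 129
Hub - N1 - N3 - N2 - N4 - N5 - Hub: 21+17+10+12+25+24 = 109
Hub - N1 - N3 - N2 - N5 - N4 - Hub: 21+17+10+21+25+17 = 111
Hub - N1 - N3 - N4 - N2 - N5 - Hub: 21+17+22+12+21+24 = 117
Hub - N1 - N3 - N4 - N5 - N2 - Hub: 21+17+22+25+21+23 = 129
Hub - N1 - N3 - N5 - N2 - N4 - Hub: 21+17+30+21+12+17 = 118
Hub - N1 - N3 - N5 - N4 - N2 - Hub: 21+17+30+25+12+23 = 128
Hub - N1 - N4 - N2 - N3 - N5 - Hub: 21+5+12+10+30+24 = 102
Hub - N1 - N4 - N2 - N5 - N3 - Hub: 21+5+12+21+30+33 = 122
… (46 more)
Hub - N4 - N1 - N2 - N3 - N5 - Hub: 17+5+7+10+30+24 = 93  ← best
The minimum is 93.
One optimal route: Hub → N4 → N1 → N2 → N3 → N5 → Hub (or its reverse).

Minimum total distance: 93.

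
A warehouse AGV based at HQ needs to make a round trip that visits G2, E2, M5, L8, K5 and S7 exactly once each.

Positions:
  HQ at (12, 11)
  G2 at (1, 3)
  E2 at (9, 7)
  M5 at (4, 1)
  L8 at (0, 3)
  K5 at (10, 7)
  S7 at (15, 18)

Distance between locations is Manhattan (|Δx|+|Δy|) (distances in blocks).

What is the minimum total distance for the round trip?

With 6 stops there are 6!/2 = 360 distinct round trips (a route and its reverse cost the same).
HQ→G2→E2→M5→L8→K5→S7→HQ: 19+12+11+6+14+16+10 = 88
HQ→G2→E2→M5→L8→S7→K5→HQ: 19+12+11+6+30+16+6 = 100
HQ→G2→E2→M5→K5→L8→S7→HQ: 19+12+11+12+14+30+10 = 108
HQ→G2→E2→M5→K5→S7→L8→HQ: 19+12+11+12+16+30+20 = 120
HQ→G2→E2→M5→S7→L8→K5→HQ: 19+12+11+28+30+14+6 = 120
HQ→G2→E2→M5→S7→K5→L8→HQ: 19+12+11+28+16+14+20 = 120
HQ→G2→E2→L8→M5→K5→S7→HQ: 19+12+13+6+12+16+10 = 88
HQ→G2→E2→L8→M5→S7→K5→HQ: 19+12+13+6+28+16+6 = 100
… (352 more)
HQ→G2→L8→M5→E2→K5→S7→HQ: 19+1+6+11+1+16+10 = 64  ← best
The minimum is 64.
One optimal route: HQ → G2 → L8 → M5 → E2 → K5 → S7 → HQ (or its reverse).

64 blocks — the shortest possible round trip.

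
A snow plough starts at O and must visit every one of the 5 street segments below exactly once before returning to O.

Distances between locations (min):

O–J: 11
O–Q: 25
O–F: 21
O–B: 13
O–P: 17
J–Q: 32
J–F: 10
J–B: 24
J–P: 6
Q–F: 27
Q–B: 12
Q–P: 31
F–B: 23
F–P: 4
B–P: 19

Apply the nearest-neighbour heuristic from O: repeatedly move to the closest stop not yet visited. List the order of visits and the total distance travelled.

Total distance 81 min via the nearest-neighbour route O → J → P → F → B → Q → O.

O → [J:11 / B:13 / P:17 / F:21 / Q:25] → J (11)
J → [P:6 / F:10 / B:24 / Q:32] → P (6)
P → [F:4 / B:19 / Q:31] → F (4)
F → [B:23 / Q:27] → B (23)
B → [Q:12] → Q (12)
Return Q→O: 25.
Total = 11 + 6 + 4 + 23 + 12 + 25 = 81.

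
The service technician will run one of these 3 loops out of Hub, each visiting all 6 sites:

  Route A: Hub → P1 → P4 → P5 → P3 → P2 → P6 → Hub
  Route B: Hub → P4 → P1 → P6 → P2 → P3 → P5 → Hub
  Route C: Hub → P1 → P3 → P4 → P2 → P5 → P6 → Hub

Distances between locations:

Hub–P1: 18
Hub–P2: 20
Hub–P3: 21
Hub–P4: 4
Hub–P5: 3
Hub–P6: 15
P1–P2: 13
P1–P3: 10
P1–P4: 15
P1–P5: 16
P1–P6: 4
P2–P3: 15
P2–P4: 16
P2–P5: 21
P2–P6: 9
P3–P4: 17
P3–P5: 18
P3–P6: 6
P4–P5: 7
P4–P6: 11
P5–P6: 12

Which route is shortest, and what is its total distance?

68 — Route B is the shortest.

Route A: 18 + 15 + 7 + 18 + 15 + 9 + 15 = 97
Route B: 4 + 15 + 4 + 9 + 15 + 18 + 3 = 68
Route C: 18 + 10 + 17 + 16 + 21 + 12 + 15 = 109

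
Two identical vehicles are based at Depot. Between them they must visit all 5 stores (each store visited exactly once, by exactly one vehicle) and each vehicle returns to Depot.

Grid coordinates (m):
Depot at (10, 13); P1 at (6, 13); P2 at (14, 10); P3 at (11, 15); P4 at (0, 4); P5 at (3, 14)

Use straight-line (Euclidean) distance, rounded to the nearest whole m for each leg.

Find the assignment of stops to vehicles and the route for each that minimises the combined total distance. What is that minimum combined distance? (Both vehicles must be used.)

Check every non-empty split of the stops between the two vehicles; for each half take its own optimal tour:
  {P1} + {P2, P3, P4, P5}: 8 + 40 = 48
  {P2} + {P1, P3, P4, P5}: 10 + 33 = 43
  {P1, P2} + {P3, P4, P5}: 18 + 33 = 51
  {P3} + {P1, P2, P4, P5}: 4 + 37 = 41
  {P1, P3} + {P2, P4, P5}: 11 + 37 = 48
  {P2, P3} + {P1, P4, P5}: 13 + 30 = 43
  … (15 splits in total)
Best: vehicle 1 Depot → P3 → Depot = 4; vehicle 2 Depot → P1 → P5 → P4 → P2 → Depot = 37; combined 41.

Minimum combined distance: 41 m.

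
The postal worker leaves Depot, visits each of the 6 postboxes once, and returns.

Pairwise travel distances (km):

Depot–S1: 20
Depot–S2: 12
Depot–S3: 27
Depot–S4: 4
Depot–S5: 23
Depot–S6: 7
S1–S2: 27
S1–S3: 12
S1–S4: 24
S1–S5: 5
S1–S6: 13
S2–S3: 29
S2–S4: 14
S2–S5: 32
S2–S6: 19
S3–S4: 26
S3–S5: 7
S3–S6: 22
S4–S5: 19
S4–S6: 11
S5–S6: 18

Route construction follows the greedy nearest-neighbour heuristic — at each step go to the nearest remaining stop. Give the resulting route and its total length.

81 km along Depot → S4 → S6 → S1 → S5 → S3 → S2 → Depot.

Depot → [S4:4 / S6:7 / S2:12 / S1:20 / S5:23 / S3:27] → S4 (4)
S4 → [S6:11 / S2:14 / S5:19 / S1:24 / S3:26] → S6 (11)
S6 → [S1:13 / S5:18 / S2:19 / S3:22] → S1 (13)
S1 → [S5:5 / S3:12 / S2:27] → S5 (5)
S5 → [S3:7 / S2:32] → S3 (7)
S3 → [S2:29] → S2 (29)
Return S2→Depot: 12.
Total = 4 + 11 + 13 + 5 + 7 + 29 + 12 = 81.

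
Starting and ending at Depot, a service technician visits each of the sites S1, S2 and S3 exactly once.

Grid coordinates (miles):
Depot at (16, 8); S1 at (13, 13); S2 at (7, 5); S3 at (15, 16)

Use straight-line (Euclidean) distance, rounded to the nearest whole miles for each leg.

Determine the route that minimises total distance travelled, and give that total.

With 3 stops there are 3!/2 = 3 distinct round trips (a route and its reverse cost the same).
Depot→S1→S2→S3→Depot: 6+10+14+8 = 38
Depot→S1→S3→S2→Depot: 6+4+14+9 = 33
Depot→S2→S1→S3→Depot: 9+10+4+8 = 31
The minimum is 31.
One optimal route: Depot → S2 → S1 → S3 → Depot (or its reverse).

Minimum total distance: 31 miles.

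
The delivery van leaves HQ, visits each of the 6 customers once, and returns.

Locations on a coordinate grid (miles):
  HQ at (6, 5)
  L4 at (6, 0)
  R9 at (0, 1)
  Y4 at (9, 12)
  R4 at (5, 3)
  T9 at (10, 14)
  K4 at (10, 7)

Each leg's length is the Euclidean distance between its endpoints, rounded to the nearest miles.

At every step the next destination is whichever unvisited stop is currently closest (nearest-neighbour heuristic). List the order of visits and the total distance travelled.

From HQ: distances to unvisited — R4=2, K4=4, L4=5, R9=7, Y4=8, T9=10. Nearest is R4 (2).
From R4: distances to unvisited — L4=3, R9=5, K4=6, Y4=10, T9=12. Nearest is L4 (3).
From L4: distances to unvisited — R9=6, K4=8, Y4=12, T9=15. Nearest is R9 (6).
From R9: distances to unvisited — K4=12, Y4=14, T9=16. Nearest is K4 (12).
From K4: distances to unvisited — Y4=5, T9=7. Nearest is Y4 (5).
From Y4: distances to unvisited — T9=2. Nearest is T9 (2).
Return T9→HQ: 10.
Total = 2 + 3 + 6 + 12 + 5 + 2 + 10 = 40.

Nearest-neighbour total = 40 miles; route HQ → R4 → L4 → R9 → K4 → Y4 → T9 → HQ.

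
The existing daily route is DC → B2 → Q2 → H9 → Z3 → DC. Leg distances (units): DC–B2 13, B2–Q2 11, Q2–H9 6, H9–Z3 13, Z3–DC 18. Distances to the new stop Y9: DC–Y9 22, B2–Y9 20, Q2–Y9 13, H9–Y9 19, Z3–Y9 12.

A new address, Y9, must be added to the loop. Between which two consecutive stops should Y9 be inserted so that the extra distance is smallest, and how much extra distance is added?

Insertion cost between consecutive stops i–j is d(i,Y9) + d(Y9,j) − d(i,j):
  between DC and B2: 22 + 20 − 13 = 29
  between B2 and Q2: 20 + 13 − 11 = 22
  between Q2 and H9: 13 + 19 − 6 = 26
  between H9 and Z3: 19 + 12 − 13 = 18
  between Z3 and DC: 12 + 22 − 18 = 16
Cheapest insertion is between Z3 and DC, adding 16.
New total = 61 + 16 = 77.

+16 — insert Y9 between Z3 and DC.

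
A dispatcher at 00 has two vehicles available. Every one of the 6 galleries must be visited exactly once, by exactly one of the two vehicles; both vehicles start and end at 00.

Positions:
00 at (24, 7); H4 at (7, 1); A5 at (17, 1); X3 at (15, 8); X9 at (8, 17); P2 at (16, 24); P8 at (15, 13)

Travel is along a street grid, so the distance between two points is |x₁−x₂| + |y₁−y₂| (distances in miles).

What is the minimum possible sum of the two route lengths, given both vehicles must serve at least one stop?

Check every non-empty split of the stops between the two vehicles; for each half take its own optimal tour:
  {H4} + {A5, X3, X9, P2, P8}: 46 + 78 = 124
  {A5} + {H4, X3, X9, P2, P8}: 26 + 82 = 108
  {H4, A5} + {X3, X9, P2, P8}: 46 + 66 = 112
  {X3} + {H4, A5, X9, P2, P8}: 20 + 82 = 102
  {H4, X3} + {A5, X9, P2, P8}: 48 + 78 = 126
  {A5, X3} + {H4, X9, P2, P8}: 32 + 82 = 114
  … (31 splits in total)
Best: vehicle 1 00 → X3 → 00 = 20; vehicle 2 00 → A5 → H4 → X9 → P2 → P8 → 00 = 82; combined 102.

Minimum combined distance: 102 miles.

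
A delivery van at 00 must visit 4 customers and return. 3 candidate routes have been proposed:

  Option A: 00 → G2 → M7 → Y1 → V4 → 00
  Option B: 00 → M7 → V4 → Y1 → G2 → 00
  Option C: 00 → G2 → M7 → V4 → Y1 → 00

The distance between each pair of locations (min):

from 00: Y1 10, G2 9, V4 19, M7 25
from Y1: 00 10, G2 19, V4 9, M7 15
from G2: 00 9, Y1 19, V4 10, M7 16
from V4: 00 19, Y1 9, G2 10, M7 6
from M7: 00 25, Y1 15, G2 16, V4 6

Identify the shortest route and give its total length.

Shortest is Option C, total 50 min.

Option A: 9 + 16 + 15 + 9 + 19 = 68
Option B: 25 + 6 + 9 + 19 + 9 = 68
Option C: 9 + 16 + 6 + 9 + 10 = 50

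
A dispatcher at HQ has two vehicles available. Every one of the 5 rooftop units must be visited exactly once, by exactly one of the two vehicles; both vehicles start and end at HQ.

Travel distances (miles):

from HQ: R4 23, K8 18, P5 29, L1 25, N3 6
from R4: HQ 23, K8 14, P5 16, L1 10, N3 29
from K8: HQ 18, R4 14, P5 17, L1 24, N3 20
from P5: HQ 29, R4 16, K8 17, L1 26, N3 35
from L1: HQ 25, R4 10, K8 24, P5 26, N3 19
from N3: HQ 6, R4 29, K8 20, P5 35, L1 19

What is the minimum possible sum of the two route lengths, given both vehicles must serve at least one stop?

Check every non-empty split of the stops between the two vehicles; for each half take its own optimal tour:
  {R4} + {K8, P5, L1, N3}: 46 + 86 = 132
  {K8} + {R4, P5, L1, N3}: 36 + 80 = 116
  {R4, K8} + {P5, L1, N3}: 55 + 80 = 135
  {P5} + {R4, K8, L1, N3}: 58 + 67 = 125
  {R4, P5} + {K8, L1, N3}: 68 + 67 = 135
  {K8, P5} + {R4, L1, N3}: 64 + 58 = 122
  … (15 splits in total)
  {R4, K8, P5, L1} + {N3}: 86 + 12 = 98  ← best
Best: vehicle 1 HQ → K8 → P5 → R4 → L1 → HQ = 86; vehicle 2 HQ → N3 → HQ = 12; combined 98.

Minimum combined distance: 98 miles.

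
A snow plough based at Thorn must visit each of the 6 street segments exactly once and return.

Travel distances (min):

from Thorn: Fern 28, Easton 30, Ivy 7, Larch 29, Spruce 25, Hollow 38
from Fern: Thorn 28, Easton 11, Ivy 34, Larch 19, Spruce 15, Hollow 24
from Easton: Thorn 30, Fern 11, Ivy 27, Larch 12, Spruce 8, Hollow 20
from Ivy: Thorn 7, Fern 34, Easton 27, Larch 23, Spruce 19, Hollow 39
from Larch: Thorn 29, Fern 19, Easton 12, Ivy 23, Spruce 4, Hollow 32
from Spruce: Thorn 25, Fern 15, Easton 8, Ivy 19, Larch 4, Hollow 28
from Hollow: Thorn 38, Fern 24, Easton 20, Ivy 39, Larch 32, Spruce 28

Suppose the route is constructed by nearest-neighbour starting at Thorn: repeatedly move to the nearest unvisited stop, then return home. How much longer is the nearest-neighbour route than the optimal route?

The nearest-neighbour route is 1 min longer than optimal.

Thorn: Ivy=7, Spruce=25, Fern=28, Larch=29, Easton=30, Hollow=38 ⇒ Ivy
Ivy: Spruce=19, Larch=23, Easton=27, Fern=34, Hollow=39 ⇒ Spruce
Spruce: Larch=4, Easton=8, Fern=15, Hollow=28 ⇒ Larch
Larch: Easton=12, Fern=19, Hollow=32 ⇒ Easton
Easton: Fern=11, Hollow=20 ⇒ Fern
Fern: Hollow=24 ⇒ Hollow
NN route Thorn → Ivy → Spruce → Larch → Easton → Fern → Hollow → Thorn costs 115.
Optimal: Thorn → Fern → Hollow → Easton → Larch → Spruce → Ivy → Thorn costs 114 (by enumerating all 360 distinct tours).
Excess = 115 − 114 = 1.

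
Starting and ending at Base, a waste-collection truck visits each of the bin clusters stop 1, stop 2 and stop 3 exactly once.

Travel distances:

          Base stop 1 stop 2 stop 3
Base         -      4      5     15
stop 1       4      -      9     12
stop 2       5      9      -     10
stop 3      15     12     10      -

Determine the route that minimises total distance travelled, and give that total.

31 — the shortest possible round trip.

Base - stop 1 - stop 2 - stop 3 - Base: 4+9+10+15 = 38
Base - stop 1 - stop 3 - stop 2 - Base: 4+12+10+5 = 31
Base - stop 2 - stop 1 - stop 3 - Base: 5+9+12+15 = 41
The minimum is 31.
One optimal route: Base → stop 1 → stop 3 → stop 2 → Base (or its reverse).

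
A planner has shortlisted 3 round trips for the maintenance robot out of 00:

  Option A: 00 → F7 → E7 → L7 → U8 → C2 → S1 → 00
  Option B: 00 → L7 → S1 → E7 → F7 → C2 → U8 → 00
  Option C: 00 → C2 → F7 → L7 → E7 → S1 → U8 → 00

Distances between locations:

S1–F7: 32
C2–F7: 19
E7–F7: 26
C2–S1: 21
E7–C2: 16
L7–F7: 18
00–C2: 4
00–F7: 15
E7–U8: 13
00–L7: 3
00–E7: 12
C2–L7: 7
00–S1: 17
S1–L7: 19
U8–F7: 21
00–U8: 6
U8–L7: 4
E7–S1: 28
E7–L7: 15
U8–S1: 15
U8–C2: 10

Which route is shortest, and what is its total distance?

Option A: 15 + 26 + 15 + 4 + 10 + 21 + 17 = 108
Option B: 3 + 19 + 28 + 26 + 19 + 10 + 6 = 111
Option C: 4 + 19 + 18 + 15 + 28 + 15 + 6 = 105

Shortest is Option C, total 105.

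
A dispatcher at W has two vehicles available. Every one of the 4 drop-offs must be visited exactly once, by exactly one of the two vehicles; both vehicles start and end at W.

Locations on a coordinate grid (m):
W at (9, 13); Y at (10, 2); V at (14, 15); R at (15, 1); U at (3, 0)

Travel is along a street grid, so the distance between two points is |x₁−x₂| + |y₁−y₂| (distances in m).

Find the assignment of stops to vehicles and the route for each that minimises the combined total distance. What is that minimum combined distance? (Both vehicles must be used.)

Minimum combined distance: 64 m.

There are 2^3 − 1 = 7 ways to divide the 4 stops into two non-empty groups. For each, the best each vehicle can do is its own shortest tour through its group:
  {Y} + {V, R, U}: 24 + 54 = 78
  {V} + {Y, R, U}: 14 + 50 = 64
  {Y, V} + {R, U}: 36 + 50 = 86
  {R} + {Y, V, U}: 36 + 52 = 88
  {Y, R} + {V, U}: 36 + 52 = 88
  {V, R} + {Y, U}: 40 + 40 = 80
  … (7 splits in total)
Best: vehicle 1 W → V → W = 14; vehicle 2 W → Y → R → U → W = 50; combined 64.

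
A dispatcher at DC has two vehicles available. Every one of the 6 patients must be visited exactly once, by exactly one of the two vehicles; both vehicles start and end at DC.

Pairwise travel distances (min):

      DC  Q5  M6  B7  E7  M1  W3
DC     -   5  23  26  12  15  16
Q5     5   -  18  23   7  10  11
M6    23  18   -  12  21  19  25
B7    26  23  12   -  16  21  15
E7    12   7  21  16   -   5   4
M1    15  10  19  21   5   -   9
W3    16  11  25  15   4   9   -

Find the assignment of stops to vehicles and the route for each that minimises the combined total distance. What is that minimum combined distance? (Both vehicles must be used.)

Check every non-empty split of the stops between the two vehicles; for each half take its own optimal tour:
  {Q5} + {M6, B7, E7, M1, W3}: 10 + 74 = 84
  {M6} + {Q5, B7, E7, M1, W3}: 46 + 65 = 111
  {Q5, M6} + {B7, E7, M1, W3}: 46 + 65 = 111
  {B7} + {Q5, M6, E7, M1, W3}: 52 + 67 = 119
  {Q5, B7} + {M6, E7, M1, W3}: 54 + 67 = 121
  {M6, B7} + {Q5, E7, M1, W3}: 61 + 40 = 101
  … (31 splits in total)
Best: vehicle 1 DC → Q5 → DC = 10; vehicle 2 DC → M6 → B7 → W3 → E7 → M1 → DC = 74; combined 84.

Minimum combined distance: 84 min.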